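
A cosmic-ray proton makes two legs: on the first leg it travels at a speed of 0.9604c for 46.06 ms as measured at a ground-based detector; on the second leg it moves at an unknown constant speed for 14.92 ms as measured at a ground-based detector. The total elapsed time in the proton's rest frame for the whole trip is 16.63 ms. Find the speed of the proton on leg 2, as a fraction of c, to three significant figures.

β = 0.967

Leg 1: γ = 1/√(1 − 0.9604²) = 1/√0.07763 = 3.589; τ_1 = 46.06/3.589 = 12.83 ms.
Leg 2: speed unknown; τ_2 = 14.92/γ_2.
Total proper time: 12.83 + τ_2 = 16.63, so τ_2 = 16.63 − 12.83 = 3.797 ms.
γ_2 = 14.92/3.797 = 3.930; β = √(1 − 1/γ²) = √0.9353.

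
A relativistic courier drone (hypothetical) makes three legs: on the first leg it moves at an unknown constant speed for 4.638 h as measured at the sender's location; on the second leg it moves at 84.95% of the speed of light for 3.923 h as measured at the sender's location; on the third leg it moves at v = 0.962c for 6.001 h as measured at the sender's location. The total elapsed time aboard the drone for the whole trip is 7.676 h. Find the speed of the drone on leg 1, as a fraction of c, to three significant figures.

Leg 1: speed unknown; τ_1 = 4.638/γ_1.
Leg 2: β = 0.8495; γ = 1/√(1 − 0.8495²) = 1/√0.2783 = 1.895; τ_2 = 3.923/1.895 = 2.070 h.
Leg 3: γ = 1/√(1 − 0.962²) = 1/√0.07456 = 3.662; τ_3 = 6.001/3.662 = 1.639 h.
Total proper time: τ_1 + 2.070 + 1.639 = 7.676, so τ_1 = 7.676 − 3.708 = 3.968 h.
γ_1 = 4.638/3.968 = 1.169; β = √(1 − 1/γ²) = √0.2682.

β = 0.518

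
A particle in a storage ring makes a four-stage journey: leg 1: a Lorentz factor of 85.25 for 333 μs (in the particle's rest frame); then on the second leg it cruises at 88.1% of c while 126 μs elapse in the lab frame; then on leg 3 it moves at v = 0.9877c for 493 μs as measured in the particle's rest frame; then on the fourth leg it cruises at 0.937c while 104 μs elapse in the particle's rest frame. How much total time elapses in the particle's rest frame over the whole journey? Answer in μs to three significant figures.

Leg 1: 333 μs is already measured in the particle's rest frame.
Leg 2: β = 0.881; γ = 1/√(1 − 0.881²) = 1/√0.2238 = 2.114; τ_2 = 126/2.114 = 59.61 μs.
Leg 3: 493 μs is already measured in the particle's rest frame.
Leg 4: 104 μs is already measured in the particle's rest frame.
Total: 333.0 + 59.61 + 493.0 + 104.0 μs.

τ = 990 μs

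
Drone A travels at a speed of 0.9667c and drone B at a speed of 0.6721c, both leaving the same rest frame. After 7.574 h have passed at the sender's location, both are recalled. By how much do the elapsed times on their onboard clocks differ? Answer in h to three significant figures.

A: γ = 1/√(1 − 0.9667²) = 1/√0.06549 = 3.908; τ_A = 7.574/3.908 = 1.938 h.
B: γ = 1/√(1 − 0.6721²) = 1/√0.5483 = 1.351; τ_B = 7.574/1.351 = 5.608 h.

|τ_A − τ_B| = 3.67 h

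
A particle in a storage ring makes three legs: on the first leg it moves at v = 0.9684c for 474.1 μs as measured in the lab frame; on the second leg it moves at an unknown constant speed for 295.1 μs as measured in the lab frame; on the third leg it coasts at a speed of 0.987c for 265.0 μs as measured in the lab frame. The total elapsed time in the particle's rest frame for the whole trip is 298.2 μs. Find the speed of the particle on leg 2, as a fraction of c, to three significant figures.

Leg 1: γ = 1/√(1 − 0.9684²) = 1/√0.06220 = 4.010; τ_1 = 474.1/4.010 = 118.2 μs.
Leg 2: speed unknown; τ_2 = 295.1/γ_2.
Leg 3: γ = 1/√(1 − 0.987²) = 1/√0.02583 = 6.222; τ_3 = 265.0/6.222 = 42.59 μs.
Total proper time: 118.2 + τ_2 + 42.59 = 298.2, so τ_2 = 298.2 − 160.8 = 137.4 μs.
γ_2 = 295.1/137.4 = 2.148; β = √(1 − 1/γ²) = √0.7833.

β = 0.885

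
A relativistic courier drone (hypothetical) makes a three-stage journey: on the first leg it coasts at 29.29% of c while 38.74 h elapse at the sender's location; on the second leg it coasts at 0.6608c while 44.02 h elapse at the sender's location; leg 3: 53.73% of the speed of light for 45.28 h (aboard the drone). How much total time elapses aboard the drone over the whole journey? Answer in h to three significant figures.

τ = 115 h

Leg 1: β = 0.2929; γ = 1/√(1 − 0.2929²) = 1/√0.9142 = 1.046; τ_1 = 38.74/1.046 = 37.04 h.
Leg 2: γ = 1/√(1 − 0.6608²) = 1/√0.5633 = 1.332; τ_2 = 44.02/1.332 = 33.04 h.
Leg 3: 45.28 h is already measured aboard the drone.
Total: 37.04 + 33.04 + 45.28 h.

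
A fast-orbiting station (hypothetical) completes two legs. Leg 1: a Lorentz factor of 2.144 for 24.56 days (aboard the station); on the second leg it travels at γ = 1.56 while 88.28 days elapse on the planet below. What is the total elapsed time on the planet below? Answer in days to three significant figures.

Δt = 141 days

Leg 1: γ = 2.144; Δt_1 = 2.144 × 24.56 = 52.66 days.
Leg 2: 88.28 days is already measured on the planet below.
Total: 52.66 + 88.28 days.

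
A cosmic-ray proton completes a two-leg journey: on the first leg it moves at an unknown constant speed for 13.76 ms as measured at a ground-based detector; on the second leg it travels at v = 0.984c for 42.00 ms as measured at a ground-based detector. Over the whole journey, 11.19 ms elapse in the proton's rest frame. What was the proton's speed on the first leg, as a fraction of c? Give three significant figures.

β = 0.963

Leg 1: speed unknown; τ_1 = 13.76/γ_1.
Leg 2: γ = 1/√(1 − 0.984²) = 1/√0.03174 = 5.613; τ_2 = 42.00/5.613 = 7.483 ms.
Total proper time: τ_1 + 7.483 = 11.19, so τ_1 = 11.19 − 7.483 = 3.707 ms.
γ_1 = 13.76/3.707 = 3.712; β = √(1 − 1/γ²) = √0.9274.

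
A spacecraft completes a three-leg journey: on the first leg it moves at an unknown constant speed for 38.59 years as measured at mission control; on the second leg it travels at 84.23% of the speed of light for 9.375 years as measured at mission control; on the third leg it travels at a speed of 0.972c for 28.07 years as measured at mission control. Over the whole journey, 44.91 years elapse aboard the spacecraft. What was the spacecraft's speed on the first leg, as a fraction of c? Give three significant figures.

β = 0.507

Leg 1: speed unknown; τ_1 = 38.59/γ_1.
Leg 2: β = 0.8423; γ = 1/√(1 − 0.8423²) = 1/√0.2905 = 1.855; τ_2 = 9.375/1.855 = 5.053 years.
Leg 3: γ = 1/√(1 − 0.972²) = 1/√0.05522 = 4.256; τ_3 = 28.07/4.256 = 6.596 years.
Total proper time: τ_1 + 5.053 + 6.596 = 44.91, so τ_1 = 44.91 − 11.65 = 33.26 years.
γ_1 = 38.59/33.26 = 1.160; β = √(1 − 1/γ²) = √0.2571.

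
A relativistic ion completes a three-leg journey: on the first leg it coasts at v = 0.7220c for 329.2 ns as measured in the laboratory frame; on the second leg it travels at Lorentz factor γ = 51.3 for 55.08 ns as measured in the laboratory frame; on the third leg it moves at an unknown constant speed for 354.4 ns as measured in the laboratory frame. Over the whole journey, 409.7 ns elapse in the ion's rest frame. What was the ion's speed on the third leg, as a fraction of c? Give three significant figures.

Leg 1: γ = 1/√(1 − 0.7220²) = 1/√0.4787 = 1.445; τ_1 = 329.2/1.445 = 227.8 ns.
Leg 2: γ = 51.3; τ_2 = 55.08/51.30 = 1.074 ns.
Leg 3: speed unknown; τ_3 = 354.4/γ_3.
Total proper time: 227.8 + 1.074 + τ_3 = 409.7, so τ_3 = 409.7 − 228.8 = 180.9 ns.
γ_3 = 354.4/180.9 = 1.960; β = √(1 − 1/γ²) = √0.7396.

β = 0.860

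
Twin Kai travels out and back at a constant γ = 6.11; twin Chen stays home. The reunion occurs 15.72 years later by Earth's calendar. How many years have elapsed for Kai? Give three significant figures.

γ = 6.11
Kai's clock measures proper time along the trip: τ = Δt/γ = 15.72/6.110 years.

τ = 2.57 years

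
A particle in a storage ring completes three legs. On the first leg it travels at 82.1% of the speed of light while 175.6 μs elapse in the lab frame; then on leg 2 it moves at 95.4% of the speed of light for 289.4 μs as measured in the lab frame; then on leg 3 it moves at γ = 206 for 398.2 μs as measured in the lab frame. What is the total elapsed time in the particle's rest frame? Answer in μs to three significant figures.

τ = 189 μs

Leg 1: β = 0.821; γ = 1/√(1 − 0.821²) = 1/√0.3260 = 1.752; τ_1 = 175.6/1.752 = 100.3 μs.
Leg 2: β = 0.954; γ = 1/√(1 − 0.954²) = 1/√0.08988 = 3.335; τ_2 = 289.4/3.335 = 86.76 μs.
Leg 3: γ = 206; τ_3 = 398.2/206.0 = 1.933 μs.
Total: 100.3 + 86.76 + 1.933 μs.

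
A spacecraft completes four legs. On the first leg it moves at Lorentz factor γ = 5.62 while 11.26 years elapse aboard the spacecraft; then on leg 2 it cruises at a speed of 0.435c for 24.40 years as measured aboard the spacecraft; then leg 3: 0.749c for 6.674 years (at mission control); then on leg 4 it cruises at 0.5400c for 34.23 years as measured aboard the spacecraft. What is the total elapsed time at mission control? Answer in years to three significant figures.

Δt = 138 years

Leg 1: γ = 5.62; Δt_1 = 5.620 × 11.26 = 63.28 years.
Leg 2: γ = 1/√(1 − 0.435²) = 1/√0.8108 = 1.111; Δt_2 = 1.111 × 24.40 = 27.10 years.
Leg 3: 6.674 years is already measured at mission control.
Leg 4: γ = 1/√(1 − 0.5400²) = 1/√0.7084 = 1.188; Δt_4 = 1.188 × 34.23 = 40.67 years.
Total: 63.28 + 27.10 + 6.674 + 40.67 years.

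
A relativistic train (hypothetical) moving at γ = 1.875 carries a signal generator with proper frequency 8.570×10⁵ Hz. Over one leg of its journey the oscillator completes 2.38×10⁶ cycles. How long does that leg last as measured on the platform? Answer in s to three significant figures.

γ = 1.875
Proper time for N cycles: τ = N/f = 2.38×10⁶/(8.570×10⁵) = 2.777×10⁰ s = 2.777 s.
Lab-frame duration Δt = γτ = 1.875 × 2.777 = 5.207 s.

Δt = 5.21 s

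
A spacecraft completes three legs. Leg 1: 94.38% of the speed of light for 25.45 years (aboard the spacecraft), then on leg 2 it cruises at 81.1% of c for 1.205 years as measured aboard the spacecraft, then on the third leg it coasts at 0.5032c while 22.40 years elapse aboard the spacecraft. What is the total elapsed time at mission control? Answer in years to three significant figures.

Leg 1: β = 0.9438; γ = 1/√(1 − 0.9438²) = 1/√0.1092 = 3.026; Δt_1 = 3.026 × 25.45 = 77.00 years.
Leg 2: β = 0.811; γ = 1/√(1 − 0.811²) = 1/√0.3423 = 1.709; Δt_2 = 1.709 × 1.205 = 2.060 years.
Leg 3: γ = 1/√(1 − 0.5032²) = 1/√0.7468 = 1.157; Δt_3 = 1.157 × 22.40 = 25.92 years.
Total: 77.00 + 2.060 + 25.92 years.

Δt = 105 years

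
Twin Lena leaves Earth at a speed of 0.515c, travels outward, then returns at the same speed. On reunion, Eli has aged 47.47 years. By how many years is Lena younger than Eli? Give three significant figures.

Δt − τ = 6.78 years

γ = 1/√(1 − 0.515²) = 1/√0.7348 = 1.167
Lena's elapsed proper time: τ = 47.47/1.167 = 40.69 years.
Age gap = Δt − τ = 47.47 − 40.69 years.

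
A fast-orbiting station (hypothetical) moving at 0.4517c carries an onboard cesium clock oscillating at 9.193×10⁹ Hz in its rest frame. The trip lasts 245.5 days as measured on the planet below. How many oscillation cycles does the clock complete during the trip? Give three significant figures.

N = 1.74×10¹⁷

γ = 1/√(1 − 0.4517²) = 1/√0.7960 = 1.121
The oscillator's own cycle count is N = f × τ where τ is the proper time aboard the station. τ = Δt/γ = 245.5/1.121 = 219.0 days = 1.892×10⁷ s.
N = 9.193×10⁹ × 1.892×10⁷ = 1.740×10¹⁷.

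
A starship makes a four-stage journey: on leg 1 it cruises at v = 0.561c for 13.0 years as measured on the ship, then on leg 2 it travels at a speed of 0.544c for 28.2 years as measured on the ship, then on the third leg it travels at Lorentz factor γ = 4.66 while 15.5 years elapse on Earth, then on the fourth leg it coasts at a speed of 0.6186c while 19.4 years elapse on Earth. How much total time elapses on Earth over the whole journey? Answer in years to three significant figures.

Δt = 84.2 years

Leg 1: γ = 1/√(1 − 0.561²) = 1/√0.6853 = 1.208; Δt_1 = 1.208 × 13.0 = 15.70 years.
Leg 2: γ = 1/√(1 − 0.544²) = 1/√0.7041 = 1.192; Δt_2 = 1.192 × 28.2 = 33.61 years.
Leg 3: 15.5 years is already measured on Earth.
Leg 4: 19.4 years is already measured on Earth.
Total: 15.70 + 33.61 + 15.50 + 19.40 years.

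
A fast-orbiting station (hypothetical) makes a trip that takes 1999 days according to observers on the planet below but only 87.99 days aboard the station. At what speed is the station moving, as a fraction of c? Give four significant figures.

The proper time is measured aboard the station (both events occur at the station's location); Δt is measured on the planet below. γ = Δt/τ = 1999/87.99 = 22.72.
β = √(1 − 1/γ²) = √(1 − 0.001937) = √0.9981

β = 0.9990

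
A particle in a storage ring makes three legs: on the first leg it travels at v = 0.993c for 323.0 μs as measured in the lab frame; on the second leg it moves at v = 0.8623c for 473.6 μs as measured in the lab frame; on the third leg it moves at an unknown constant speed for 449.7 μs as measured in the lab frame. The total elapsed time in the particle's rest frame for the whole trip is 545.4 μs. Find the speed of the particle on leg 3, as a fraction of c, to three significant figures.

Leg 1: γ = 1/√(1 − 0.993²) = 1/√0.01395 = 8.466; τ_1 = 323.0/8.466 = 38.15 μs.
Leg 2: γ = 1/√(1 − 0.8623²) = 1/√0.2564 = 1.975; τ_2 = 473.6/1.975 = 239.8 μs.
Leg 3: speed unknown; τ_3 = 449.7/γ_3.
Total proper time: 38.15 + 239.8 + τ_3 = 545.4, so τ_3 = 545.4 − 278.0 = 267.4 μs.
γ_3 = 449.7/267.4 = 1.682; β = √(1 − 1/γ²) = √0.6464.

β = 0.804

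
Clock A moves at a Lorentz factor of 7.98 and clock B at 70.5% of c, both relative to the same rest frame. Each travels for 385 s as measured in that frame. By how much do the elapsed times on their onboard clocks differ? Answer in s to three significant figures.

|τ_A − τ_B| = 225 s

A: γ = 7.98; τ_A = 385/7.980 = 48.25 s.
B: β = 0.705; γ = 1/√(1 − 0.705²) = 1/√0.5030 = 1.410; τ_B = 385/1.410 = 273.0 s.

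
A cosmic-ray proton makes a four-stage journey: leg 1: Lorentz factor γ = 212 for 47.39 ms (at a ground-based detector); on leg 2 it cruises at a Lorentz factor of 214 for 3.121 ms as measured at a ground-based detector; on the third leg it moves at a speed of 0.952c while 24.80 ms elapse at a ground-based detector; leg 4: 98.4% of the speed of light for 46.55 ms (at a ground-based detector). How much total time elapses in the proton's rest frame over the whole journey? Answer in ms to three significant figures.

τ = 16.1 ms

Leg 1: γ = 212; τ_1 = 47.39/212.0 = 0.2235 ms.
Leg 2: γ = 214; τ_2 = 3.121/214.0 = 0.01458 ms.
Leg 3: γ = 1/√(1 − 0.952²) = 1/√0.09370 = 3.267; τ_3 = 24.80/3.267 = 7.591 ms.
Leg 4: β = 0.984; γ = 1/√(1 − 0.984²) = 1/√0.03174 = 5.613; τ_4 = 46.55/5.613 = 8.294 ms.
Total: 0.2235 + 0.01458 + 7.591 + 8.294 ms.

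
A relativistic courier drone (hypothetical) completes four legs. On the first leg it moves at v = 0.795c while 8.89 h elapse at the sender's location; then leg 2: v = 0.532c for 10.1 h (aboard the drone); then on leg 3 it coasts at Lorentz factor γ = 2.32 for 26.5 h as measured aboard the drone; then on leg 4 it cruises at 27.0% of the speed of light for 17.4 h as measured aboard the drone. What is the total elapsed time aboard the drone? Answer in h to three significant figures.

τ = 59.4 h

Leg 1: γ = 1/√(1 − 0.795²) = 1/√0.3680 = 1.649; τ_1 = 8.89/1.649 = 5.393 h.
Leg 2: 10.1 h is already measured aboard the drone.
Leg 3: 26.5 h is already measured aboard the drone.
Leg 4: 17.4 h is already measured aboard the drone.
Total: 5.393 + 10.10 + 26.50 + 17.40 h.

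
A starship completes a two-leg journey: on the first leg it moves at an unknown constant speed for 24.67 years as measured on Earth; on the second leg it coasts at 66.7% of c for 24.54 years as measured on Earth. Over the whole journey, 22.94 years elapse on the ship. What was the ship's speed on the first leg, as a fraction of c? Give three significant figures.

Leg 1: speed unknown; τ_1 = 24.67/γ_1.
Leg 2: β = 0.667; γ = 1/√(1 − 0.667²) = 1/√0.5551 = 1.342; τ_2 = 24.54/1.342 = 18.28 years.
Total proper time: τ_1 + 18.28 = 22.94, so τ_1 = 22.94 − 18.28 = 4.656 years.
γ_1 = 24.67/4.656 = 5.298; β = √(1 − 1/γ²) = √0.9644.

β = 0.982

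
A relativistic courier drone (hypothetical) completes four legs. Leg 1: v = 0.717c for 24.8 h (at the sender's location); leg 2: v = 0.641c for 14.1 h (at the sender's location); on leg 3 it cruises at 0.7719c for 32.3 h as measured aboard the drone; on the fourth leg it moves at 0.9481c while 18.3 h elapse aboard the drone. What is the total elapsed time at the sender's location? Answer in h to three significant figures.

Δt = 147 h

Leg 1: 24.8 h is already measured at the sender's location.
Leg 2: 14.1 h is already measured at the sender's location.
Leg 3: γ = 1/√(1 − 0.7719²) = 1/√0.4042 = 1.573; Δt_3 = 1.573 × 32.3 = 50.81 h.
Leg 4: γ = 1/√(1 − 0.9481²) = 1/√0.1011 = 3.145; Δt_4 = 3.145 × 18.3 = 57.55 h.
Total: 24.80 + 14.10 + 50.81 + 57.55 h.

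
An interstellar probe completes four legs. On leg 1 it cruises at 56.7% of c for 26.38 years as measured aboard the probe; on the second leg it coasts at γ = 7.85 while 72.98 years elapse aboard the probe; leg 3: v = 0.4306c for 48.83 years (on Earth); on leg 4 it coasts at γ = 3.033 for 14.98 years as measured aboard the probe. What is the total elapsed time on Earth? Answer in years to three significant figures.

Leg 1: β = 0.567; γ = 1/√(1 − 0.567²) = 1/√0.6785 = 1.214; Δt_1 = 1.214 × 26.38 = 32.03 years.
Leg 2: γ = 7.85; Δt_2 = 7.850 × 72.98 = 572.9 years.
Leg 3: 48.83 years is already measured on Earth.
Leg 4: γ = 3.033; Δt_4 = 3.033 × 14.98 = 45.43 years.
Total: 32.03 + 572.9 + 48.83 + 45.43 years.

Δt = 699 years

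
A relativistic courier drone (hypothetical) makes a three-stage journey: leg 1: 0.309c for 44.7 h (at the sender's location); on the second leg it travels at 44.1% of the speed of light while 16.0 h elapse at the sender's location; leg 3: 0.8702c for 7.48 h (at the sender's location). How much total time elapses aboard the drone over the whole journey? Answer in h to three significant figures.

Leg 1: γ = 1/√(1 − 0.309²) = 1/√0.9045 = 1.051; τ_1 = 44.7/1.051 = 42.51 h.
Leg 2: β = 0.441; γ = 1/√(1 − 0.441²) = 1/√0.8055 = 1.114; τ_2 = 16.0/1.114 = 14.36 h.
Leg 3: γ = 1/√(1 − 0.8702²) = 1/√0.2428 = 2.030; τ_3 = 7.48/2.030 = 3.685 h.
Total: 42.51 + 14.36 + 3.685 h.

τ = 60.6 h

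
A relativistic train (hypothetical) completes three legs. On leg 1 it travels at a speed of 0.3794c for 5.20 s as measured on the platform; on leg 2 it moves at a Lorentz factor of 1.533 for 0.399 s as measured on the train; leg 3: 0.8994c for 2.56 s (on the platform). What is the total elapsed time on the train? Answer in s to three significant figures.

Leg 1: γ = 1/√(1 − 0.3794²) = 1/√0.8561 = 1.081; τ_1 = 5.20/1.081 = 4.811 s.
Leg 2: 0.399 s is already measured on the train.
Leg 3: γ = 1/√(1 − 0.8994²) = 1/√0.1911 = 2.288; τ_3 = 2.56/2.288 = 1.119 s.
Total: 4.811 + 0.3990 + 1.119 s.

τ = 6.33 s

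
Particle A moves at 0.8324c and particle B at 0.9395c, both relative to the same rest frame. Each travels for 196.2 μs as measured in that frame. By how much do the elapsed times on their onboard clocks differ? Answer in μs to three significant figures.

A: γ = 1/√(1 − 0.8324²) = 1/√0.3071 = 1.804; τ_A = 196.2/1.804 = 108.7 μs.
B: γ = 1/√(1 − 0.9395²) = 1/√0.1173 = 2.919; τ_B = 196.2/2.919 = 67.21 μs.

|τ_A − τ_B| = 41.5 μs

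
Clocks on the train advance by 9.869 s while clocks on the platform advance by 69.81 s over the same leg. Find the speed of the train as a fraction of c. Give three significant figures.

v = 0.990c

The proper time is measured on the train (both events occur at the train's location); Δt is measured on the platform. γ = Δt/τ = 69.81/9.869 = 7.074.
β = √(1 − 1/γ²) = √(1 − 0.01999) = √0.9800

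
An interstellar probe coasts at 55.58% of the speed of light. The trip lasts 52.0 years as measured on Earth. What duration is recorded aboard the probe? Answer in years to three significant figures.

τ = 43.2 years

β = 0.5558; γ = 1/√(1 − 0.5558²) = 1/√0.6911 = 1.203
The interval measured on Earth is the dilated one; the clock aboard the probe measures the proper time τ = Δt/γ = 52.0/1.203 years.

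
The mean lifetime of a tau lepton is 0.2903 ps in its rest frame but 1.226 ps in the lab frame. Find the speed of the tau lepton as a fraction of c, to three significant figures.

β = 0.972

γ = Δt/τ₀ = 1.226/0.2903 = 4.223
β = √(1 − 1/γ²) = √(1 − 0.05607) = √0.9439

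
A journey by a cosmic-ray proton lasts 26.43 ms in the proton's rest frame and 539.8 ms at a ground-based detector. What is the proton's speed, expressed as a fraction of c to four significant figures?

β = 0.9988

The proper time is measured in the proton's rest frame (both events occur at the proton's location); Δt is measured at a ground-based detector. γ = Δt/τ = 539.8/26.43 = 20.42.
β = √(1 − 1/γ²) = √(1 − 0.002397) = √0.9976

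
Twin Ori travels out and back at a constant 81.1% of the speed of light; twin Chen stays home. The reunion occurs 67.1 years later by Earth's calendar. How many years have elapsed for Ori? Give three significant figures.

τ = 39.3 years

β = 0.811; γ = 1/√(1 − 0.811²) = 1/√0.3423 = 1.709
Ori's clock measures proper time along the trip: τ = Δt/γ = 67.1/1.709 years.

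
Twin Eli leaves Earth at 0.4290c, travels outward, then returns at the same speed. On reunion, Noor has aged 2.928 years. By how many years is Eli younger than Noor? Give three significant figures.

Δt − τ = 0.283 years

γ = 1/√(1 − 0.4290²) = 1/√0.8160 = 1.107
Eli's elapsed proper time: τ = 2.928/1.107 = 2.645 years.
Age gap = Δt − τ = 2.928 − 2.645 years.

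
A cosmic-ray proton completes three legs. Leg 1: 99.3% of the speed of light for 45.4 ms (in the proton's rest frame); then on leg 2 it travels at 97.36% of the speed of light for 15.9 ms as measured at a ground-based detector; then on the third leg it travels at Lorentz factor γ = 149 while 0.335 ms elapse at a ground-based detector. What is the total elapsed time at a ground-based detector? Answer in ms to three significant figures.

Δt = 401 ms

Leg 1: β = 0.993; γ = 1/√(1 − 0.993²) = 1/√0.01395 = 8.466; Δt_1 = 8.466 × 45.4 = 384.4 ms.
Leg 2: 15.9 ms is already measured at a ground-based detector.
Leg 3: 0.335 ms is already measured at a ground-based detector.
Total: 384.4 + 15.90 + 0.3350 ms.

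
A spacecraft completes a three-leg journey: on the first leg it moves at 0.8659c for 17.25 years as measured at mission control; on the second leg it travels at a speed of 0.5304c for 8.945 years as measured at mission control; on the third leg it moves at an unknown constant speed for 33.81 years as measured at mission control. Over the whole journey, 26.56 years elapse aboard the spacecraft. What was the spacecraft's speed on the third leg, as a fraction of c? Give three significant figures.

Leg 1: γ = 1/√(1 − 0.8659²) = 1/√0.2502 = 1.999; τ_1 = 17.25/1.999 = 8.629 years.
Leg 2: γ = 1/√(1 − 0.5304²) = 1/√0.7187 = 1.180; τ_2 = 8.945/1.180 = 7.583 years.
Leg 3: speed unknown; τ_3 = 33.81/γ_3.
Total proper time: 8.629 + 7.583 + τ_3 = 26.56, so τ_3 = 26.56 − 16.21 = 10.35 years.
γ_3 = 33.81/10.35 = 3.267; β = √(1 − 1/γ²) = √0.9063.

β = 0.952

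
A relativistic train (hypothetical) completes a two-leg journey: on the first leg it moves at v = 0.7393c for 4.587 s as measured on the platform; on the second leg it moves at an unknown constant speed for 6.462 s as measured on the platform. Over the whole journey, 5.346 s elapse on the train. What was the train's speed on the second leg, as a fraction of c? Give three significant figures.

β = 0.937

Leg 1: γ = 1/√(1 − 0.7393²) = 1/√0.4534 = 1.485; τ_1 = 4.587/1.485 = 3.089 s.
Leg 2: speed unknown; τ_2 = 6.462/γ_2.
Total proper time: 3.089 + τ_2 = 5.346, so τ_2 = 5.346 − 3.089 = 2.257 s.
γ_2 = 6.462/2.257 = 2.863; β = √(1 − 1/γ²) = √0.8780.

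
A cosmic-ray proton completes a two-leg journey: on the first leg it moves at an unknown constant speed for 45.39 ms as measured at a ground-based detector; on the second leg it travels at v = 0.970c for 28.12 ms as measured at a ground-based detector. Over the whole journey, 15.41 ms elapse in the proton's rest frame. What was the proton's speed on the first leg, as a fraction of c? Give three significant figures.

Leg 1: speed unknown; τ_1 = 45.39/γ_1.
Leg 2: γ = 1/√(1 − 0.970²) = 1/√0.05910 = 4.113; τ_2 = 28.12/4.113 = 6.836 ms.
Total proper time: τ_1 + 6.836 = 15.41, so τ_1 = 15.41 − 6.836 = 8.574 ms.
γ_1 = 45.39/8.574 = 5.294; β = √(1 − 1/γ²) = √0.9643.

β = 0.982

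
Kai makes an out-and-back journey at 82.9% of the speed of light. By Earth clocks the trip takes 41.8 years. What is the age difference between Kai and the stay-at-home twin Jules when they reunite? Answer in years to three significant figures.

Δt − τ = 18.4 years

β = 0.829; γ = 1/√(1 − 0.829²) = 1/√0.3128 = 1.788
Kai's elapsed proper time: τ = 41.8/1.788 = 23.38 years.
Age gap = Δt − τ = 41.8 − 23.38 years.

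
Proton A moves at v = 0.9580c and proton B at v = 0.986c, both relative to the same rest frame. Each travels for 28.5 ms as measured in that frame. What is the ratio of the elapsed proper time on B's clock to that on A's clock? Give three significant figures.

τ_B/τ_A = 0.581

A: γ = 1/√(1 − 0.9580²) = 1/√0.08224 = 3.487. B: γ = 1/√(1 − 0.986²) = 1/√0.02780 = 5.997.
τ_A/τ_B = γ_B/γ_A = 5.997/3.487 = 1.720, so τ_B/τ_A = 0.5815.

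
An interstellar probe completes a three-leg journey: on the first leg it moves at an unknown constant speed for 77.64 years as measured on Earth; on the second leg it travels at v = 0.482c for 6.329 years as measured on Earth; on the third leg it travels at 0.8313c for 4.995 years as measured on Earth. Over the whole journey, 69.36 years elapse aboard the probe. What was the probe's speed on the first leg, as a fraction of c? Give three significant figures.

β = 0.618

Leg 1: speed unknown; τ_1 = 77.64/γ_1.
Leg 2: γ = 1/√(1 − 0.482²) = 1/√0.7677 = 1.141; τ_2 = 6.329/1.141 = 5.545 years.
Leg 3: γ = 1/√(1 − 0.8313²) = 1/√0.3089 = 1.799; τ_3 = 4.995/1.799 = 2.776 years.
Total proper time: τ_1 + 5.545 + 2.776 = 69.36, so τ_1 = 69.36 − 8.322 = 61.04 years.
γ_1 = 77.64/61.04 = 1.272; β = √(1 − 1/γ²) = √0.3819.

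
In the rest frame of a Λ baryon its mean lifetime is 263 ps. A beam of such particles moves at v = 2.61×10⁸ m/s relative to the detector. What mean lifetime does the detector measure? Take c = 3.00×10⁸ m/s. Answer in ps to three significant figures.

Δt = 533 ps

β = 2.61×10⁸/3.00×10⁸ = 0.8700; γ = 1/√(1 − 0.8700²) = 2.028
The rest-frame lifetime is the proper time; the lab measures the dilated interval Δt = γτ₀ = 2.028 × 263 ps.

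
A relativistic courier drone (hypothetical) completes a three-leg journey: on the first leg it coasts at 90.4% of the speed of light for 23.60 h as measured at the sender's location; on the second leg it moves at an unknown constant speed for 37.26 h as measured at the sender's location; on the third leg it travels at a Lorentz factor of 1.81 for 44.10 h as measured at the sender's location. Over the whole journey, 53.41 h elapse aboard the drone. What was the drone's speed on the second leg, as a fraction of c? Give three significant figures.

Leg 1: β = 0.904; γ = 1/√(1 − 0.904²) = 1/√0.1828 = 2.339; τ_1 = 23.60/2.339 = 10.09 h.
Leg 2: speed unknown; τ_2 = 37.26/γ_2.
Leg 3: γ = 1.81; τ_3 = 44.10/1.810 = 24.36 h.
Total proper time: 10.09 + τ_2 + 24.36 = 53.41, so τ_2 = 53.41 − 34.45 = 18.96 h.
γ_2 = 37.26/18.96 = 1.966; β = √(1 − 1/γ²) = √0.7412.

β = 0.861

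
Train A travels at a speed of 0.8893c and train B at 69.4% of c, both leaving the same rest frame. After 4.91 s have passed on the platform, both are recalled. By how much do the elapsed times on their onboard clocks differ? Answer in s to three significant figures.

A: γ = 1/√(1 − 0.8893²) = 1/√0.2091 = 2.187; τ_A = 4.91/2.187 = 2.245 s.
B: β = 0.694; γ = 1/√(1 − 0.694²) = 1/√0.5184 = 1.389; τ_B = 4.91/1.389 = 3.535 s.

|τ_A − τ_B| = 1.29 s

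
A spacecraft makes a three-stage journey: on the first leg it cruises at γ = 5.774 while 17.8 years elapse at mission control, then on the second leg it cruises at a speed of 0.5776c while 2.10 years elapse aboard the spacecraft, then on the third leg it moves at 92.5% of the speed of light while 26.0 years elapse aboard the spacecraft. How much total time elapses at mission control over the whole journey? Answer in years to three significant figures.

Δt = 88.8 years

Leg 1: 17.8 years is already measured at mission control.
Leg 2: γ = 1/√(1 − 0.5776²) = 1/√0.6664 = 1.225; Δt_2 = 1.225 × 2.10 = 2.573 years.
Leg 3: β = 0.925; γ = 1/√(1 − 0.925²) = 1/√0.1444 = 2.632; Δt_3 = 2.632 × 26.0 = 68.43 years.
Total: 17.80 + 2.573 + 68.43 years.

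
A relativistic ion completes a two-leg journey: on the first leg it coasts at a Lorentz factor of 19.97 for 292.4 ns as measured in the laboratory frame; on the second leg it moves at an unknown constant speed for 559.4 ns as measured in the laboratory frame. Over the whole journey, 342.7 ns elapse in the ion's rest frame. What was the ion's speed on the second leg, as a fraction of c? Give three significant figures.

Leg 1: γ = 19.97; τ_1 = 292.4/19.97 = 14.64 ns.
Leg 2: speed unknown; τ_2 = 559.4/γ_2.
Total proper time: 14.64 + τ_2 = 342.7, so τ_2 = 342.7 − 14.64 = 328.1 ns.
γ_2 = 559.4/328.1 = 1.705; β = √(1 − 1/γ²) = √0.6561.

β = 0.810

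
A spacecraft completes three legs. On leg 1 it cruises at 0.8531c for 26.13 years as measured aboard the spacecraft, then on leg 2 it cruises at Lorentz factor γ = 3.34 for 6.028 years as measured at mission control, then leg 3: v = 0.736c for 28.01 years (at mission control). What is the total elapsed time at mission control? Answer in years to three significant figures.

Leg 1: γ = 1/√(1 − 0.8531²) = 1/√0.2722 = 1.917; Δt_1 = 1.917 × 26.13 = 50.08 years.
Leg 2: 6.028 years is already measured at mission control.
Leg 3: 28.01 years is already measured at mission control.
Total: 50.08 + 6.028 + 28.01 years.

Δt = 84.1 years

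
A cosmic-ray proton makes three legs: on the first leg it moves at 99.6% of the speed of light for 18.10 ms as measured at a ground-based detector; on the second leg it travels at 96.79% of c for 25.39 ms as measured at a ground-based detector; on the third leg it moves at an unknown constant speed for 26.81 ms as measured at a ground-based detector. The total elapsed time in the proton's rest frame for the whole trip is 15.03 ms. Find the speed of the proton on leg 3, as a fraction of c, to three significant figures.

Leg 1: β = 0.996; γ = 1/√(1 − 0.996²) = 1/√0.007984 = 11.19; τ_1 = 18.10/11.19 = 1.617 ms.
Leg 2: β = 0.9679; γ = 1/√(1 − 0.9679²) = 1/√0.06317 = 3.979; τ_2 = 25.39/3.979 = 6.381 ms.
Leg 3: speed unknown; τ_3 = 26.81/γ_3.
Total proper time: 1.617 + 6.381 + τ_3 = 15.03, so τ_3 = 15.03 − 7.999 = 7.031 ms.
γ_3 = 26.81/7.031 = 3.813; β = √(1 − 1/γ²) = √0.9312.

β = 0.965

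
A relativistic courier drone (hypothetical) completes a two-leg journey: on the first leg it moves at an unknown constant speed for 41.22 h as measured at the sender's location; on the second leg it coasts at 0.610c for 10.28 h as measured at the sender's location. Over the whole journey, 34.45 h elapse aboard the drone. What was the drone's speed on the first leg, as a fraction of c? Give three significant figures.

Leg 1: speed unknown; τ_1 = 41.22/γ_1.
Leg 2: γ = 1/√(1 − 0.610²) = 1/√0.6279 = 1.262; τ_2 = 10.28/1.262 = 8.146 h.
Total proper time: τ_1 + 8.146 = 34.45, so τ_1 = 34.45 − 8.146 = 26.30 h.
γ_1 = 41.22/26.30 = 1.567; β = √(1 − 1/γ²) = √0.5928.

β = 0.770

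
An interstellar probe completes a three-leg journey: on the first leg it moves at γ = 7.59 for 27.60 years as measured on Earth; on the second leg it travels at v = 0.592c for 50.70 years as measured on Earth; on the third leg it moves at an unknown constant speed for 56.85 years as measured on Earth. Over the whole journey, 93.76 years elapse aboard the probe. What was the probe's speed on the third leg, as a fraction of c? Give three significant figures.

Leg 1: γ = 7.59; τ_1 = 27.60/7.590 = 3.636 years.
Leg 2: γ = 1/√(1 − 0.592²) = 1/√0.6495 = 1.241; τ_2 = 50.70/1.241 = 40.86 years.
Leg 3: speed unknown; τ_3 = 56.85/γ_3.
Total proper time: 3.636 + 40.86 + τ_3 = 93.76, so τ_3 = 93.76 − 44.50 = 49.26 years.
γ_3 = 56.85/49.26 = 1.154; β = √(1 − 1/γ²) = √0.2491.

β = 0.499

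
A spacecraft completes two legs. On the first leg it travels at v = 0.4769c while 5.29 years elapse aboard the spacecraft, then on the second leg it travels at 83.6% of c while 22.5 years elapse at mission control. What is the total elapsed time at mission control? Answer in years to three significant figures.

Δt = 28.5 years

Leg 1: γ = 1/√(1 − 0.4769²) = 1/√0.7726 = 1.138; Δt_1 = 1.138 × 5.29 = 6.018 years.
Leg 2: 22.5 years is already measured at mission control.
Total: 6.018 + 22.50 years.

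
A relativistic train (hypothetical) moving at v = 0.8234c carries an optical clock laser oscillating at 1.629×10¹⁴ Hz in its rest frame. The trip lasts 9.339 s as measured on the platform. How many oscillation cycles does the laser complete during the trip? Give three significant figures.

γ = 1/√(1 − 0.8234²) = 1/√0.3220 = 1.762
The oscillator's own cycle count is N = f × τ where τ is the proper time on the train. τ = Δt/γ = 9.339/1.762 = 5.300 s = 5.300×10⁰ s.
N = 1.629×10¹⁴ × 5.300×10⁰ = 8.633×10¹⁴.

N = 8.63×10¹⁴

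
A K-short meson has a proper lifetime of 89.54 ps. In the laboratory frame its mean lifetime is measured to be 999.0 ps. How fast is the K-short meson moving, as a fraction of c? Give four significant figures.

γ = Δt/τ₀ = 999.0/89.54 = 11.16
β = √(1 − 1/γ²) = √(1 − 0.008033) = √0.9920

β = 0.9960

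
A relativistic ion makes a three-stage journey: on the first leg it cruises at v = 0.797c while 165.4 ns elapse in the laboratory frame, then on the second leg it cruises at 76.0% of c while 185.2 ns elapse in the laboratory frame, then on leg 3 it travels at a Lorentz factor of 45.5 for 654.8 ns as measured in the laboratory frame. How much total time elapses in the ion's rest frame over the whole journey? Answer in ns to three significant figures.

Leg 1: γ = 1/√(1 − 0.797²) = 1/√0.3648 = 1.656; τ_1 = 165.4/1.656 = 99.90 ns.
Leg 2: β = 0.760; γ = 1/√(1 − 0.760²) = 1/√0.4224 = 1.539; τ_2 = 185.2/1.539 = 120.4 ns.
Leg 3: γ = 45.5; τ_3 = 654.8/45.50 = 14.39 ns.
Total: 99.90 + 120.4 + 14.39 ns.

τ = 235 ns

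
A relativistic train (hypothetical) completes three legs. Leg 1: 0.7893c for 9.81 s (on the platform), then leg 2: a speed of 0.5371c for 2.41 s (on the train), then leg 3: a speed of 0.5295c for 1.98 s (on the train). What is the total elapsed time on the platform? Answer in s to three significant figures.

Δt = 15.0 s

Leg 1: 9.81 s is already measured on the platform.
Leg 2: γ = 1/√(1 − 0.5371²) = 1/√0.7115 = 1.186; Δt_2 = 1.186 × 2.41 = 2.857 s.
Leg 3: γ = 1/√(1 − 0.5295²) = 1/√0.7196 = 1.179; Δt_3 = 1.179 × 1.98 = 2.334 s.
Total: 9.810 + 2.857 + 2.334 s.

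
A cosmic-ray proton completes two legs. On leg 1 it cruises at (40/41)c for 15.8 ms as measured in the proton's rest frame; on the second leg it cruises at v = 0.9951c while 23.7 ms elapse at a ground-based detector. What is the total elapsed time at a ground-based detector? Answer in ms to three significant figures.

Δt = 95.7 ms

Leg 1: γ = 1/√(1 − (40/41)²) = 41/9 ≈ 4.556; Δt_1 = 4.556 × 15.8 = 71.98 ms.
Leg 2: 23.7 ms is already measured at a ground-based detector.
Total: 71.98 + 23.70 ms.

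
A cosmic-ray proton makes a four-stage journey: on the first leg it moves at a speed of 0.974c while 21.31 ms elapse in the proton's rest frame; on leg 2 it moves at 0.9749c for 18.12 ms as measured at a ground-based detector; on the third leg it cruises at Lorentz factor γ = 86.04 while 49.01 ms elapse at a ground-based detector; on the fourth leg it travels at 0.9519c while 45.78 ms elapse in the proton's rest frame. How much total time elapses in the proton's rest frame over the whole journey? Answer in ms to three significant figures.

τ = 71.7 ms

Leg 1: 21.31 ms is already measured in the proton's rest frame.
Leg 2: γ = 1/√(1 − 0.9749²) = 1/√0.04957 = 4.491; τ_2 = 18.12/4.491 = 4.034 ms.
Leg 3: γ = 86.04; τ_3 = 49.01/86.04 = 0.5696 ms.
Leg 4: 45.78 ms is already measured in the proton's rest frame.
Total: 21.31 + 4.034 + 0.5696 + 45.78 ms.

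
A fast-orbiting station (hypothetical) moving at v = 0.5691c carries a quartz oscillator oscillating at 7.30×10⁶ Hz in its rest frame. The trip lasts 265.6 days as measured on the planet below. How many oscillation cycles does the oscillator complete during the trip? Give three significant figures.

γ = 1/√(1 − 0.5691²) = 1/√0.6761 = 1.216
The oscillator's own cycle count is N = f × τ where τ is the proper time aboard the station. τ = Δt/γ = 265.6/1.216 = 218.4 days = 1.887×10⁷ s.
N = 7.30×10⁶ × 1.887×10⁷ = 1.377×10¹⁴.

N = 1.38×10¹⁴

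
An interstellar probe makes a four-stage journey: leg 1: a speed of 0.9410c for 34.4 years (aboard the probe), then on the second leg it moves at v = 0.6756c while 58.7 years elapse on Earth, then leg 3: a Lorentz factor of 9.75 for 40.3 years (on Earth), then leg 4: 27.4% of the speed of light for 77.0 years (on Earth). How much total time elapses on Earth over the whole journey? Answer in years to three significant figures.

Δt = 278 years

Leg 1: γ = 1/√(1 − 0.9410²) = 1/√0.1145 = 2.955; Δt_1 = 2.955 × 34.4 = 101.7 years.
Leg 2: 58.7 years is already measured on Earth.
Leg 3: 40.3 years is already measured on Earth.
Leg 4: 77.0 years is already measured on Earth.
Total: 101.7 + 58.70 + 40.30 + 77.00 years.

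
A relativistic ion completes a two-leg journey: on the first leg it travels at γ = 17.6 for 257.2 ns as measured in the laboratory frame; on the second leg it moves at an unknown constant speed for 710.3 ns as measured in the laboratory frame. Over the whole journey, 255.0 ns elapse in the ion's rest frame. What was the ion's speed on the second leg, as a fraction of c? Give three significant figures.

β = 0.941

Leg 1: γ = 17.6; τ_1 = 257.2/17.60 = 14.61 ns.
Leg 2: speed unknown; τ_2 = 710.3/γ_2.
Total proper time: 14.61 + τ_2 = 255.0, so τ_2 = 255.0 − 14.61 = 240.4 ns.
γ_2 = 710.3/240.4 = 2.955; β = √(1 − 1/γ²) = √0.8855.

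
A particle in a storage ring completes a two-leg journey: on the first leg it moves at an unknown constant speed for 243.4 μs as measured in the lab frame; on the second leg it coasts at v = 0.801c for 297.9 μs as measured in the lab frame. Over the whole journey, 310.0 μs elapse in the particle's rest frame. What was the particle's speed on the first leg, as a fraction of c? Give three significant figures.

Leg 1: speed unknown; τ_1 = 243.4/γ_1.
Leg 2: γ = 1/√(1 − 0.801²) = 1/√0.3584 = 1.670; τ_2 = 297.9/1.670 = 178.3 μs.
Total proper time: τ_1 + 178.3 = 310.0, so τ_1 = 310.0 − 178.3 = 131.7 μs.
γ_1 = 243.4/131.7 = 1.849; β = √(1 − 1/γ²) = √0.7074.

β = 0.841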